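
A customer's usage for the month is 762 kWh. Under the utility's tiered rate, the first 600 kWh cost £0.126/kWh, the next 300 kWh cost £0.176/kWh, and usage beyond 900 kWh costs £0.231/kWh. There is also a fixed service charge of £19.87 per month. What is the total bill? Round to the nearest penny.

First 600 kWh × £0.126 = £75.60
Next 162 kWh × £0.176 = £28.51
Remaining tier: 0 kWh (not reached)
Energy charge = £104.11; + service £19.87 = £123.98

£123.98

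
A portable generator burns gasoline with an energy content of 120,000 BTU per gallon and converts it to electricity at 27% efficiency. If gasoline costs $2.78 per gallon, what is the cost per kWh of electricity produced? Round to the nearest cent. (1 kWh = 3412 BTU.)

Electrical output per gallon = 120,000 BTU × 0.27 / 3412 BTU/kWh = 9.496 kWh
Cost per kWh = $2.78 / 9.496 kWh = $0.293

$0.29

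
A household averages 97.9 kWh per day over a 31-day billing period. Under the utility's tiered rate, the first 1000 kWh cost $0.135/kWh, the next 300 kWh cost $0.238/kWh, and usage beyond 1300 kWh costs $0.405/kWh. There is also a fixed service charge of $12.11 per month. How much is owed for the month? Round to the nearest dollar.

Usage = 97.9 kWh/day × 31 days = 3034.9 kWh
First 1000 kWh × $0.135 = $135.00
Next 300 kWh × $0.238 = $71.40
Remaining 1734.9 kWh × $0.405 = $702.63
Energy charge = $909.03; + service $12.11 = $921.14 ≈ $921

$921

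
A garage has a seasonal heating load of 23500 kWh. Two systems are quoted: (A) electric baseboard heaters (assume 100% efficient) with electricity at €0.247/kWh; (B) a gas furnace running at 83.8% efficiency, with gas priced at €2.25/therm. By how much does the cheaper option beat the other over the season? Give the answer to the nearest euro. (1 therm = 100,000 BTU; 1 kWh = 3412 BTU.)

Heat load = 23500 kWh × 3412 = 80,182,000 BTU
Gas: input = 80,182,000 / 0.838 = 95,682,578 BTU = 956.8 therm → 956.8 × €2.25 = €2,152.86
Electric: 80,182,000 BTU / 3412 = 23,500 kWh → × €0.247 = €5,804.50
Difference = |€2,152.86 − €5,804.50| = €3,651.64 ≈ €3652

€3652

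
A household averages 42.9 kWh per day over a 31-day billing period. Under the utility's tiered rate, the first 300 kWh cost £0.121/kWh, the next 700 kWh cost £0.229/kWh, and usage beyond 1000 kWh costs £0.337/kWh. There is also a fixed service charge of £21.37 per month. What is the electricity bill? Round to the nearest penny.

£329.15

Usage = 42.9 kWh/day × 31 days = 1329.9 kWh
First 300 kWh × £0.121 = £36.30
Next 700 kWh × £0.229 = £160.30
Remaining 329.9 kWh × £0.337 = £111.18
Energy charge = £307.78; + service £21.37 = £329.15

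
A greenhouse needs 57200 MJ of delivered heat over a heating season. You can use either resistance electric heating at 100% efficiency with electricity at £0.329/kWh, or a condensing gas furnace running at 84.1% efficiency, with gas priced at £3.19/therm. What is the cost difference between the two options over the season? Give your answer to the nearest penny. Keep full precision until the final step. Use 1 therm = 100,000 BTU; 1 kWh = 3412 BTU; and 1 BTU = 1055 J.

£3171.39

Heat load = 57200 MJ = 57,200,000,000 J / 1055 = 54,218,009 BTU
Gas: input = 54,218,009 / 0.841 = 64,468,501 BTU = 644.7 therm → 644.7 × £3.19 = £2,056.55
Electric: 54,218,009 BTU / 3412 = 15,890 kWh → × £0.329 = £5,227.94
Difference = |£2,056.55 − £5,227.94| = £3,171.39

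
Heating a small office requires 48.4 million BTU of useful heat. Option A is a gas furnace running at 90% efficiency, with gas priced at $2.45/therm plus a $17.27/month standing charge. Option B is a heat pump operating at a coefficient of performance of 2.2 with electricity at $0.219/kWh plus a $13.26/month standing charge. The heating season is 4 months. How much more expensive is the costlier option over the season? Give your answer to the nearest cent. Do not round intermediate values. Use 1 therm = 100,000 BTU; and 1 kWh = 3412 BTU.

Heat load = 48.4 × 10⁶ BTU = 48,400,000 BTU
Gas: input = 48,400,000 / 0.90 = 53,777,778 BTU = 537.8 therm → 537.8 × $2.45 = $1,317.56; + 4 × $17.27 standing = $1,386.64
Heat pump: 48,400,000 BTU / 3412 = 14,190 kWh heat; / 2.2 = 6,448 kWh in → × $0.219 = $1,412.08; + 4 × $13.26 standing = $1,465.12
Difference = |$1,386.64 − $1,465.12| = $78.48

$78.48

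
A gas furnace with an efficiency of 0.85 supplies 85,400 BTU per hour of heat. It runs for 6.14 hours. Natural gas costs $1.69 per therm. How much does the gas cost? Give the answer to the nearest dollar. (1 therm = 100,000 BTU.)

$10

Heat delivered = 85,400 BTU/h × 6.14 h = 524,356 BTU
Gas input = 524,356 / 0.85 = 616,889 BTU
= 616,889 / 100,000 = 6.169 therm
Cost = 6.169 × $1.69/therm = $10.43 ≈ $10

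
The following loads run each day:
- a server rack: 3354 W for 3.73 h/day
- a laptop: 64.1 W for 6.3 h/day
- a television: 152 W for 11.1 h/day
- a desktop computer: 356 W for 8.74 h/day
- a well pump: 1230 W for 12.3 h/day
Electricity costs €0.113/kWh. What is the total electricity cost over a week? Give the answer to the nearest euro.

€26

server rack: 3354 W × 3.73 h × 7 d = 87,573 Wh = 87.57 kWh
laptop: 64.1 W × 6.3 h × 7 d = 2,827 Wh = 2.827 kWh
television: 152 W × 11.1 h × 7 d = 11,810 Wh = 11.81 kWh
desktop computer: 356 W × 8.74 h × 7 d = 21,780 Wh = 21.78 kWh
well pump: 1230 W × 12.3 h × 7 d = 105,903 Wh = 105.9 kWh
Total energy = 87.57 + 2.827 + 11.81 + 21.78 + 105.9 = 229.9 kWh
Cost = 229.9 kWh × €0.113 = €25.98 ≈ €26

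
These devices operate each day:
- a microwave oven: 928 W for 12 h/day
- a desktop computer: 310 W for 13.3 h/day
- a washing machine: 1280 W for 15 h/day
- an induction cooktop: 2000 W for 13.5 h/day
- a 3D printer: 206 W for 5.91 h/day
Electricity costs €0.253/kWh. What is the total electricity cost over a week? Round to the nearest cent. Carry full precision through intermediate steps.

microwave oven: 928 W × 12 h × 7 d = 77,952 Wh = 77.95 kWh
desktop computer: 310 W × 13.3 h × 7 d = 28,861 Wh = 28.86 kWh
washing machine: 1280 W × 15 h × 7 d = 134,400 Wh = 134.4 kWh
induction cooktop: 2000 W × 13.5 h × 7 d = 189,000 Wh = 189 kWh
3D printer: 206 W × 5.91 h × 7 d = 8,522 Wh = 8.522 kWh
Total energy = 77.95 + 28.86 + 134.4 + 189 + 8.522 = 438.7 kWh
Cost = 438.7 kWh × €0.253 = €111.00

€111.00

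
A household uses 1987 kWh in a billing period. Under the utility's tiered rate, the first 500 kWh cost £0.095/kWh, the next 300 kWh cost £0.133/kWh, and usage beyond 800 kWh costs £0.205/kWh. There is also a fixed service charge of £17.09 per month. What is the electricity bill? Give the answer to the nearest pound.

£348

First 500 kWh × £0.095 = £47.50
Next 300 kWh × £0.133 = £39.90
Remaining 1187 kWh × £0.205 = £243.33
Energy charge = £330.74; + service £17.09 = £347.82 ≈ £348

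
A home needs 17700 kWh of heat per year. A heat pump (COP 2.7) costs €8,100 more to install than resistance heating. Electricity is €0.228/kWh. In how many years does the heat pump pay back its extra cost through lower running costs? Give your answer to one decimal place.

Resistance: 17700 kWh × €0.228 = €4,035.60/yr
Heat pump: 17700 / 2.7 = 6556 kWh in → × €0.228 = €1,494.67/yr
Annual savings = €2,540.93
Payback = €8,100 / €2,540.93 = 3.19 years

3.2 years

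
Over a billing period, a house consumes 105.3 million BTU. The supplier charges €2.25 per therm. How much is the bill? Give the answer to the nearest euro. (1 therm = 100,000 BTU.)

€2369

105.3 million BTU × (10 therm/million BTU) = 1,053 therm
Cost = 1,053 therm × €2.25/therm = €2,369.25 ≈ €2369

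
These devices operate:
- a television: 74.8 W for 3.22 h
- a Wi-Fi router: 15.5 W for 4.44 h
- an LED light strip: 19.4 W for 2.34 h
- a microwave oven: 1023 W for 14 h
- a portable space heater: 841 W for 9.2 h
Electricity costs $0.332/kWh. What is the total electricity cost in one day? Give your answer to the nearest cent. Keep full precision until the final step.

$7.44

television: 74.8 W × 3.22 h = 241 Wh = 0.2409 kWh
Wi-Fi router: 15.5 W × 4.44 h = 69 Wh = 0.06882 kWh
LED light strip: 19.4 W × 2.34 h = 45 Wh = 0.0454 kWh
microwave oven: 1023 W × 14 h = 14,322 Wh = 14.32 kWh
portable space heater: 841 W × 9.2 h = 7,737 Wh = 7.737 kWh
Total energy = 0.2409 + 0.06882 + 0.0454 + 14.32 + 7.737 = 22.41 kWh
Cost = 22.41 kWh × $0.332 = $7.44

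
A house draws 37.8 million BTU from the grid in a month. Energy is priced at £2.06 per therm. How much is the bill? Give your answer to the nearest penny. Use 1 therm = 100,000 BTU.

£778.68

37.8 million BTU × (10 therm/million BTU) = 378 therm
Cost = 378 therm × £2.06/therm = £778.68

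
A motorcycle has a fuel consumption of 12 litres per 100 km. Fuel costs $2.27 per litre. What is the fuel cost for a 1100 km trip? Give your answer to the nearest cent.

Fuel = 12 L/100 km × 1100 km / 100 = 132 L
Cost = 132 L × $2.27/L = $299.64

$299.64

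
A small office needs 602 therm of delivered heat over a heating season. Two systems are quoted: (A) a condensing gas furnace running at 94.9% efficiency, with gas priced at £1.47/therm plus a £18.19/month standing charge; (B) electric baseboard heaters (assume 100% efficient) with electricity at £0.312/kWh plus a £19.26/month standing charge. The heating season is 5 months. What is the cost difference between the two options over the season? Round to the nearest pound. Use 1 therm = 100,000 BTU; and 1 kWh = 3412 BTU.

Heat load = 602 therm × 100,000 = 60,200,000 BTU
Gas: input = 60,200,000 / 0.949 = 63,435,195 BTU = 634.4 therm → 634.4 × £1.47 = £932.50; + 5 × £18.19 standing = £1,023.45
Electric: 60,200,000 BTU / 3412 = 17,640 kWh → × £0.312 = £5,504.81; + 5 × £19.26 standing = £5,601.11
Difference = |£1,023.45 − £5,601.11| = £4,577.66 ≈ £4578

£4578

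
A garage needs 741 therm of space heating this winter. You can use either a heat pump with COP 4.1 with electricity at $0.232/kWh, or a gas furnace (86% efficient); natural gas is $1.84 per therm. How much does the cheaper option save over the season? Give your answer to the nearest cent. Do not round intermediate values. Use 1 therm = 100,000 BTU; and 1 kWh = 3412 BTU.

Heat load = 741 therm × 100,000 = 74,100,000 BTU
Gas: input = 74,100,000 / 0.86 = 86,162,791 BTU = 861.6 therm → 861.6 × $1.84 = $1,585.40
Heat pump: 74,100,000 BTU / 3412 = 21,720 kWh heat; / 4.1 = 5,297 kWh in → × $0.232 = $1,228.89
Difference = |$1,585.40 − $1,228.89| = $356.50

$356.50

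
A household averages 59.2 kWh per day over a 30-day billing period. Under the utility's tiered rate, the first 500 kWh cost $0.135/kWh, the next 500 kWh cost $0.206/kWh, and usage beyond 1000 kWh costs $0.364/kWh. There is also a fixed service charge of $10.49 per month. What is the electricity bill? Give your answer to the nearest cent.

Usage = 59.2 kWh/day × 30 days = 1776 kWh
First 500 kWh × $0.135 = $67.50
Next 500 kWh × $0.206 = $103.00
Remaining 776 kWh × $0.364 = $282.46
Energy charge = $452.96; + service $10.49 = $463.45

$463.45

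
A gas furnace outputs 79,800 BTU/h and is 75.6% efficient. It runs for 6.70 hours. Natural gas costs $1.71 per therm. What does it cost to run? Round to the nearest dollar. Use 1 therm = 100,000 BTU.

Heat delivered = 79,800 BTU/h × 6.70 h = 534,660 BTU
Gas input = 534,660 / 0.756 = 707,222 BTU
= 707,222 / 100,000 = 7.072 therm
Cost = 7.072 × $1.71/therm = $12.09 ≈ $12

$12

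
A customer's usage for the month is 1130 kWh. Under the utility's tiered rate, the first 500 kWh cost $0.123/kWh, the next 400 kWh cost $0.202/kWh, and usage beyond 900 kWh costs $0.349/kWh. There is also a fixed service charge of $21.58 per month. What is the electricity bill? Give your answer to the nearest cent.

First 500 kWh × $0.123 = $61.50
Next 400 kWh × $0.202 = $80.80
Remaining 230 kWh × $0.349 = $80.27
Energy charge = $222.57; + service $21.58 = $244.15

$244.15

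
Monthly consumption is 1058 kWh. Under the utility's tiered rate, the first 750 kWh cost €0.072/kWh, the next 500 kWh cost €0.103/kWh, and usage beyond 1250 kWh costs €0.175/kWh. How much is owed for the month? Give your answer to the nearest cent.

First 750 kWh × €0.072 = €54.00
Next 308 kWh × €0.103 = €31.72
Remaining tier: 0 kWh (not reached)
Total = €85.72

€85.72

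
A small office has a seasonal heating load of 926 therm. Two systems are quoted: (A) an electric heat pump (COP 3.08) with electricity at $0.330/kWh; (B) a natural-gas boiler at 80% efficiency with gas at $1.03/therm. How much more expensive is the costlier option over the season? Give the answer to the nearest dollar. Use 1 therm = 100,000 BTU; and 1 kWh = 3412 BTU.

$1716

Heat load = 926 therm × 100,000 = 92,600,000 BTU
Gas: input = 92,600,000 / 0.80 = 115,750,000 BTU = 1,158 therm → 1,158 × $1.03 = $1,192.23
Heat pump: 92,600,000 BTU / 3412 = 27,140 kWh heat; / 3.08 = 8,812 kWh in → × $0.330 = $2,907.80
Difference = |$1,192.23 − $2,907.80| = $1,715.58 ≈ $1716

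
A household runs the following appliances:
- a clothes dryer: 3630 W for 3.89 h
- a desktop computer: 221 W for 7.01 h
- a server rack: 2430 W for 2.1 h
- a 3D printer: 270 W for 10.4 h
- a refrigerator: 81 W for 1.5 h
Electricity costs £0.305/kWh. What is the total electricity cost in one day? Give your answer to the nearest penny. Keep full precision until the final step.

clothes dryer: 3630 W × 3.89 h = 14,121 Wh = 14.12 kWh
desktop computer: 221 W × 7.01 h = 1,549 Wh = 1.549 kWh
server rack: 2430 W × 2.1 h = 5,103 Wh = 5.103 kWh
3D printer: 270 W × 10.4 h = 2,808 Wh = 2.808 kWh
refrigerator: 81 W × 1.5 h = 122 Wh = 0.1215 kWh
Total energy = 14.12 + 1.549 + 5.103 + 2.808 + 0.1215 = 23.7 kWh
Cost = 23.7 kWh × £0.305 = £7.23

£7.23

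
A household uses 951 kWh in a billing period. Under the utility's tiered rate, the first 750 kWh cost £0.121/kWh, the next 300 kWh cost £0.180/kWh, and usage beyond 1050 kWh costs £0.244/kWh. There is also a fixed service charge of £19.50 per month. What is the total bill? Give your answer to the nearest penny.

First 750 kWh × £0.121 = £90.75
Next 201 kWh × £0.180 = £36.18
Remaining tier: 0 kWh (not reached)
Energy charge = £126.93; + service £19.50 = £146.43

£146.43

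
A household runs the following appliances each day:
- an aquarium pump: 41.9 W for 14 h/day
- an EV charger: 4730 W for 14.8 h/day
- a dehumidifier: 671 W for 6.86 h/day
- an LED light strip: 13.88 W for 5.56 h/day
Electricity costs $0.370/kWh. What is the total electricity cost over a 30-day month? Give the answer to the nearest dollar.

$836

aquarium pump: 41.9 W × 14 h × 30 d = 17,598 Wh = 17.6 kWh
EV charger: 4730 W × 14.8 h × 30 d = 2,100,120 Wh = 2,100 kWh
dehumidifier: 671 W × 6.86 h × 30 d = 138,092 Wh = 138.1 kWh
LED light strip: 13.88 W × 5.56 h × 30 d = 2,315 Wh = 2.315 kWh
Total energy = 17.6 + 2,100 + 138.1 + 2.315 = 2,258 kWh
Cost = 2,258 kWh × $0.370 = $835.51 ≈ $836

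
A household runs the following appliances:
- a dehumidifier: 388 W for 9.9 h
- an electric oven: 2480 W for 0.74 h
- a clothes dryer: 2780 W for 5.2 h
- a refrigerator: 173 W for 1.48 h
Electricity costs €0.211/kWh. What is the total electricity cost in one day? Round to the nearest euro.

€4

dehumidifier: 388 W × 9.9 h = 3,841 Wh = 3.841 kWh
electric oven: 2480 W × 0.74 h = 1,835 Wh = 1.835 kWh
clothes dryer: 2780 W × 5.2 h = 14,456 Wh = 14.46 kWh
refrigerator: 173 W × 1.48 h = 256 Wh = 0.256 kWh
Total energy = 3.841 + 1.835 + 14.46 + 0.256 = 20.39 kWh
Cost = 20.39 kWh × €0.211 = €4.30 ≈ €4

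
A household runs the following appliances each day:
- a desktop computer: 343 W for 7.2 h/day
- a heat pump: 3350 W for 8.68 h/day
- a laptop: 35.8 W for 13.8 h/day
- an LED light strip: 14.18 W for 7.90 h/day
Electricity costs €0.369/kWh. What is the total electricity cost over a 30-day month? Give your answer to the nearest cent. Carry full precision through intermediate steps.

desktop computer: 343 W × 7.2 h × 30 d = 74,088 Wh = 74.09 kWh
heat pump: 3350 W × 8.68 h × 30 d = 872,340 Wh = 872.3 kWh
laptop: 35.8 W × 13.8 h × 30 d = 14,821 Wh = 14.82 kWh
LED light strip: 14.18 W × 7.90 h × 30 d = 3,361 Wh = 3.361 kWh
Total energy = 74.09 + 872.3 + 14.82 + 3.361 = 964.6 kWh
Cost = 964.6 kWh × €0.369 = €355.94

€355.94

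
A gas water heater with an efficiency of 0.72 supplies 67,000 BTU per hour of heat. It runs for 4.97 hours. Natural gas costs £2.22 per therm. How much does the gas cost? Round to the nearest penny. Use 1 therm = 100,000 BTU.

£10.27

Heat delivered = 67,000 BTU/h × 4.97 h = 332,990 BTU
Gas input = 332,990 / 0.72 = 462,486 BTU
= 462,486 / 100,000 = 4.625 therm
Cost = 4.625 × £2.22/therm = £10.27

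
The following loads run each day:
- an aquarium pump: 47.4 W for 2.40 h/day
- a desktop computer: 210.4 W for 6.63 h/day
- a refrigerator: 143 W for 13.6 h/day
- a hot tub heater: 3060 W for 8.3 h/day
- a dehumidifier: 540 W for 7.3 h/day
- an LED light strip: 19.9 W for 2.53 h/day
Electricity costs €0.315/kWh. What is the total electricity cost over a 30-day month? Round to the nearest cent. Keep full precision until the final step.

aquarium pump: 47.4 W × 2.40 h × 30 d = 3,413 Wh = 3.413 kWh
desktop computer: 210.4 W × 6.63 h × 30 d = 41,849 Wh = 41.85 kWh
refrigerator: 143 W × 13.6 h × 30 d = 58,344 Wh = 58.34 kWh
hot tub heater: 3060 W × 8.3 h × 30 d = 761,940 Wh = 761.9 kWh
dehumidifier: 540 W × 7.3 h × 30 d = 118,260 Wh = 118.3 kWh
LED light strip: 19.9 W × 2.53 h × 30 d = 1,510 Wh = 1.51 kWh
Total energy = 3.413 + 41.85 + 58.34 + 761.9 + 118.3 + 1.51 = 985.3 kWh
Cost = 985.3 kWh × €0.315 = €310.37

€310.37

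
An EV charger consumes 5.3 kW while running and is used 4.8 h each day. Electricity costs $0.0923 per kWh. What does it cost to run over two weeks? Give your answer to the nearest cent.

$32.87

Energy = 5300 W × 4.8 h/day × 14 days = 356,160 Wh = 356.2 kWh
Cost = 356.2 kWh × $0.0923/kWh = $32.87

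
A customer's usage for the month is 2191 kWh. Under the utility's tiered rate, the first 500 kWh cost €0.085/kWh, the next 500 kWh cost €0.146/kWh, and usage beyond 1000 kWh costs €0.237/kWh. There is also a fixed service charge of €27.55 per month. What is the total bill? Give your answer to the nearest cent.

€425.32

First 500 kWh × €0.085 = €42.50
Next 500 kWh × €0.146 = €73.00
Remaining 1191 kWh × €0.237 = €282.27
Energy charge = €397.77; + service €27.55 = €425.32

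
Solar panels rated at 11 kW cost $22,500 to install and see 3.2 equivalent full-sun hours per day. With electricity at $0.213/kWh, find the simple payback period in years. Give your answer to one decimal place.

8.2 years

Daily generation = 11 kW × 3.2 h = 35.2 kWh
Annual generation = 35.2 × 365 = 12848 kWh
Annual savings = 12848 × $0.213 = $2,736.62
Payback = $22,500 / $2,736.62 = 8.22 years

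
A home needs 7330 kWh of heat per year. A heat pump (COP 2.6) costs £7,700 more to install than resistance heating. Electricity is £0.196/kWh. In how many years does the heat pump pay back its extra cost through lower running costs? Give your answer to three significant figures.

Resistance: 7330 kWh × £0.196 = £1,436.68/yr
Heat pump: 7330 / 2.6 = 2819 kWh in → × £0.196 = £552.57/yr
Annual savings = £884.11
Payback = £7,700 / £884.11 = 8.71 years

8.71 years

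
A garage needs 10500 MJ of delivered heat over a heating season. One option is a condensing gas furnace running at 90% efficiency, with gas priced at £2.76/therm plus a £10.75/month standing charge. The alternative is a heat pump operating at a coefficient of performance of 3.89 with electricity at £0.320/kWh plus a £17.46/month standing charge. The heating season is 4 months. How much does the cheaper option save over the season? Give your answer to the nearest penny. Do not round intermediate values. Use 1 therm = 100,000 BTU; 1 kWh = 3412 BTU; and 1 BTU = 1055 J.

£38.42

Heat load = 10500 MJ = 10,500,000,000 J / 1055 = 9,952,607 BTU
Gas: input = 9,952,607 / 0.90 = 11,058,452 BTU = 110.6 therm → 110.6 × £2.76 = £305.21; + 4 × £10.75 standing = £348.21
Heat pump: 9,952,607 BTU / 3412 = 2,917 kWh heat; / 3.89 = 749.9 kWh in → × £0.320 = £239.95; + 4 × £17.46 standing = £309.79
Difference = |£348.21 − £309.79| = £38.42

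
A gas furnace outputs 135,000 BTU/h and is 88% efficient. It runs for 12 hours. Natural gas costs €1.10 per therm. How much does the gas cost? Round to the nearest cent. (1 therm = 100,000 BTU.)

€20.25

Heat delivered = 135,000 BTU/h × 12 h = 1,620,000 BTU
Gas input = 1,620,000 / 0.88 = 1,840,909 BTU
= 1,840,909 / 100,000 = 18.41 therm
Cost = 18.41 × €1.10/therm = €20.25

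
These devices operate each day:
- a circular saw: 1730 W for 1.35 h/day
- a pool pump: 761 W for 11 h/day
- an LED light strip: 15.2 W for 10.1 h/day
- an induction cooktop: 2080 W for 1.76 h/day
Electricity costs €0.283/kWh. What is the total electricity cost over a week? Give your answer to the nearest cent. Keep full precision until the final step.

circular saw: 1730 W × 1.35 h × 7 d = 16,348 Wh = 16.35 kWh
pool pump: 761 W × 11 h × 7 d = 58,597 Wh = 58.6 kWh
LED light strip: 15.2 W × 10.1 h × 7 d = 1,075 Wh = 1.075 kWh
induction cooktop: 2080 W × 1.76 h × 7 d = 25,626 Wh = 25.63 kWh
Total energy = 16.35 + 58.6 + 1.075 + 25.63 = 101.6 kWh
Cost = 101.6 kWh × €0.283 = €28.77

€28.77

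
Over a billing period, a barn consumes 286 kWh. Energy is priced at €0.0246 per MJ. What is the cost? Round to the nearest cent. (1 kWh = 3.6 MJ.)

€25.33

286 kWh × (3.6 MJ/kWh) = 1,030 MJ
Cost = 1,030 MJ × €0.0246/MJ = €25.33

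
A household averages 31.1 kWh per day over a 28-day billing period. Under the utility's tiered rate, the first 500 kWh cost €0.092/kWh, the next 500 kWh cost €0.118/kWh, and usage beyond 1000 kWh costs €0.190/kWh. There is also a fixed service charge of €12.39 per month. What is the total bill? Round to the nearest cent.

€102.14

Usage = 31.1 kWh/day × 28 days = 870.8 kWh
First 500 kWh × €0.092 = €46.00
Next 370.8 kWh × €0.118 = €43.75
Remaining tier: 0 kWh (not reached)
Energy charge = €89.75; + service €12.39 = €102.14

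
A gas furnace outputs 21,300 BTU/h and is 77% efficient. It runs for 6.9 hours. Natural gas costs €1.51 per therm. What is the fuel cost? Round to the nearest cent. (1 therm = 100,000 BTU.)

€2.88

Heat delivered = 21,300 BTU/h × 6.9 h = 146,970 BTU
Gas input = 146,970 / 0.77 = 190,870 BTU
= 190,870 / 100,000 = 1.909 therm
Cost = 1.909 × €1.51/therm = €2.88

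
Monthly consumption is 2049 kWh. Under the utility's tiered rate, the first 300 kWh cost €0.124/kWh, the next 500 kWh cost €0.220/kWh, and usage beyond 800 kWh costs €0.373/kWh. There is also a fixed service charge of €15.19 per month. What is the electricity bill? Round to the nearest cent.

First 300 kWh × €0.124 = €37.20
Next 500 kWh × €0.220 = €110.00
Remaining 1249 kWh × €0.373 = €465.88
Energy charge = €613.08; + service €15.19 = €628.27

€628.27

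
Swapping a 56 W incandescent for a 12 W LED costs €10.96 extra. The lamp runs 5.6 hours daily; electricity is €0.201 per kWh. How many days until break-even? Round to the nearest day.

221 days

Power saved = 56 − 12 = 44 W
Daily energy saved = 44 W × 5.6 h = 246.4 Wh = 0.2464 kWh
Daily savings = 0.2464 × €0.201 = €0.0495
Payback = €10.96 / €0.0495 per day = 221.3 days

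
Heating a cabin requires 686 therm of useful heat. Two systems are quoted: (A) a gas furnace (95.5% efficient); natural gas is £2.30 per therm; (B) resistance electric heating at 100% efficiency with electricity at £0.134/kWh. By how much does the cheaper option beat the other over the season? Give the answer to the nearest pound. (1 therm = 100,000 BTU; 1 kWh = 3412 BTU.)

Heat load = 686 therm × 100,000 = 68,600,000 BTU
Gas: input = 68,600,000 / 0.955 = 71,832,461 BTU = 718.3 therm → 718.3 × £2.30 = £1,652.15
Electric: 68,600,000 BTU / 3412 = 20,110 kWh → × £0.134 = £2,694.14
Difference = |£1,652.15 − £2,694.14| = £1,041.99 ≈ £1042

£1042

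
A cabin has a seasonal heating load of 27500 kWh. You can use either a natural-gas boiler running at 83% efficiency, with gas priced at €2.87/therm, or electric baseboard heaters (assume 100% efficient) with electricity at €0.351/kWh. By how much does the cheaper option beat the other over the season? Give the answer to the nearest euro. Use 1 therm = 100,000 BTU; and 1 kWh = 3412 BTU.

€6408

Heat load = 27500 kWh × 3412 = 93,830,000 BTU
Gas: input = 93,830,000 / 0.83 = 113,048,193 BTU = 1,130 therm → 1,130 × €2.87 = €3,244.48
Electric: 93,830,000 BTU / 3412 = 27,500 kWh → × €0.351 = €9,652.50
Difference = |€3,244.48 − €9,652.50| = €6,408.02 ≈ €6408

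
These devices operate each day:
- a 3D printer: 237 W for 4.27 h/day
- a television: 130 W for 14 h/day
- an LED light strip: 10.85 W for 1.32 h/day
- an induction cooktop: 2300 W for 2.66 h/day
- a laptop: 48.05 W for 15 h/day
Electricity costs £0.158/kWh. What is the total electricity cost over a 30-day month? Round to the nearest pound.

3D printer: 237 W × 4.27 h × 30 d = 30,360 Wh = 30.36 kWh
television: 130 W × 14 h × 30 d = 54,600 Wh = 54.6 kWh
LED light strip: 10.85 W × 1.32 h × 30 d = 430 Wh = 0.4297 kWh
induction cooktop: 2300 W × 2.66 h × 30 d = 183,540 Wh = 183.5 kWh
laptop: 48.05 W × 15 h × 30 d = 21,622 Wh = 21.62 kWh
Total energy = 30.36 + 54.6 + 0.4297 + 183.5 + 21.62 = 290.6 kWh
Cost = 290.6 kWh × £0.158 = £45.91 ≈ £46

£46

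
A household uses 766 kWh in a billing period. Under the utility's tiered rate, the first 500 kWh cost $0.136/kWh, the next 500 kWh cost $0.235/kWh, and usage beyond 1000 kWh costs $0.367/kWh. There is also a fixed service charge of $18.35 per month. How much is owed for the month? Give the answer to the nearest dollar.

First 500 kWh × $0.136 = $68.00
Next 266 kWh × $0.235 = $62.51
Remaining tier: 0 kWh (not reached)
Energy charge = $130.51; + service $18.35 = $148.86 ≈ $149

$149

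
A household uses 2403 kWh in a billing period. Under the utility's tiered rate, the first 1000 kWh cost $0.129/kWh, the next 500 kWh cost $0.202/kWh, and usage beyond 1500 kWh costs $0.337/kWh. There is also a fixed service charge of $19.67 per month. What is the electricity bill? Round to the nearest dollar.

$554

First 1000 kWh × $0.129 = $129.00
Next 500 kWh × $0.202 = $101.00
Remaining 903 kWh × $0.337 = $304.31
Energy charge = $534.31; + service $19.67 = $553.98 ≈ $554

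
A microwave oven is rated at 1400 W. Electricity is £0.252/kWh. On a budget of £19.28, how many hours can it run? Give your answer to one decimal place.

54.6 h

Energy budget = £19.28 / £0.252 per kWh = 76.51 kWh = 76,508 Wh
Runtime = 76,508 Wh / 1400 W = 54.65 h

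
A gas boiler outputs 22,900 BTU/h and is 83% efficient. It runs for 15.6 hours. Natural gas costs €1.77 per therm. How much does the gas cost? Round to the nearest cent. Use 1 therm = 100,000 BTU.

Heat delivered = 22,900 BTU/h × 15.6 h = 357,240 BTU
Gas input = 357,240 / 0.83 = 430,410 BTU
= 430,410 / 100,000 = 4.304 therm
Cost = 4.304 × €1.77/therm = €7.62

€7.62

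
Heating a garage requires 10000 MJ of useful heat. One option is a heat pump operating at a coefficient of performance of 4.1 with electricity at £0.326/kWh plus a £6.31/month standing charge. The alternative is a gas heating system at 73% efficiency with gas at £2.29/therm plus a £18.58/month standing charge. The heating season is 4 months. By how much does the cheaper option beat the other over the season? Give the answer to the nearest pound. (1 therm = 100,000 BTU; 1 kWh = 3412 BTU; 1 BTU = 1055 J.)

£126

Heat load = 10000 MJ = 10,000,000,000 J / 1055 = 9,478,673 BTU
Gas: input = 9,478,673 / 0.73 = 12,984,484 BTU = 129.8 therm → 129.8 × £2.29 = £297.34; + 4 × £18.58 standing = £371.66
Heat pump: 9,478,673 BTU / 3412 = 2,778 kWh heat; / 4.1 = 677.6 kWh in → × £0.326 = £220.89; + 4 × £6.31 standing = £246.13
Difference = |£371.66 − £246.13| = £125.54 ≈ £126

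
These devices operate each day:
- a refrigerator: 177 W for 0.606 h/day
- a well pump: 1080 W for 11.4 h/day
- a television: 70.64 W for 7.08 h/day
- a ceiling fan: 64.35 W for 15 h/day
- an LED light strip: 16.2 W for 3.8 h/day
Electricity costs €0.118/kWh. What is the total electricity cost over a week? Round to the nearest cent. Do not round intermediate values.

€11.52

refrigerator: 177 W × 0.606 h × 7 d = 751 Wh = 0.7508 kWh
well pump: 1080 W × 11.4 h × 7 d = 86,184 Wh = 86.18 kWh
television: 70.64 W × 7.08 h × 7 d = 3,501 Wh = 3.501 kWh
ceiling fan: 64.35 W × 15 h × 7 d = 6,757 Wh = 6.757 kWh
LED light strip: 16.2 W × 3.8 h × 7 d = 431 Wh = 0.4309 kWh
Total energy = 0.7508 + 86.18 + 3.501 + 6.757 + 0.4309 = 97.62 kWh
Cost = 97.62 kWh × €0.118 = €11.52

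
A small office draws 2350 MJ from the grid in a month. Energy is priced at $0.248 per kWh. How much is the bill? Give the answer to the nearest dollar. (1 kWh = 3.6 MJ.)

2350 MJ × (0.27778 kWh/MJ) = 652.8 kWh
Cost = 652.8 kWh × $0.248/kWh = $161.89 ≈ $162

$162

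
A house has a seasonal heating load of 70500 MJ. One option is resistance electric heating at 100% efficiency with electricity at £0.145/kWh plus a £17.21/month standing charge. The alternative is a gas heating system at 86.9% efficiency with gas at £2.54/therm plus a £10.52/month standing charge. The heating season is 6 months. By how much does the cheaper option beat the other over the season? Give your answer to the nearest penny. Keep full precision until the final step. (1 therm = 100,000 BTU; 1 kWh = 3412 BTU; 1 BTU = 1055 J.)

£926.77

Heat load = 70500 MJ = 70,500,000,000 J / 1055 = 66,824,645 BTU
Gas: input = 66,824,645 / 0.869 = 76,898,325 BTU = 769 therm → 769 × £2.54 = £1,953.22; + 6 × £10.52 standing = £2,016.34
Electric: 66,824,645 BTU / 3412 = 19,590 kWh → × £0.145 = £2,839.85; + 6 × £17.21 standing = £2,943.11
Difference = |£2,016.34 − £2,943.11| = £926.77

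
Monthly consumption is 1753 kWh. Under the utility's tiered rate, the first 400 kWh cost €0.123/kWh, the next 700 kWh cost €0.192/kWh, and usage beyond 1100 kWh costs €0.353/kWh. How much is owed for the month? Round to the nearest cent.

First 400 kWh × €0.123 = €49.20
Next 700 kWh × €0.192 = €134.40
Remaining 653 kWh × €0.353 = €230.51
Total = €414.11

€414.11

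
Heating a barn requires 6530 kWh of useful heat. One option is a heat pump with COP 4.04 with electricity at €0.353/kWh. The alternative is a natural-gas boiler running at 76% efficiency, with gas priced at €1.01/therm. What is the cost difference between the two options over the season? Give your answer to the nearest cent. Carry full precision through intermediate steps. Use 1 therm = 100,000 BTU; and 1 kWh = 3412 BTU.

€274.47

Heat load = 6530 kWh × 3412 = 22,280,360 BTU
Gas: input = 22,280,360 / 0.76 = 29,316,263 BTU = 293.2 therm → 293.2 × €1.01 = €296.09
Heat pump: 22,280,360 BTU / 3412 = 6,530 kWh heat; / 4.04 = 1,616 kWh in → × €0.353 = €570.57
Difference = |€296.09 − €570.57| = €274.47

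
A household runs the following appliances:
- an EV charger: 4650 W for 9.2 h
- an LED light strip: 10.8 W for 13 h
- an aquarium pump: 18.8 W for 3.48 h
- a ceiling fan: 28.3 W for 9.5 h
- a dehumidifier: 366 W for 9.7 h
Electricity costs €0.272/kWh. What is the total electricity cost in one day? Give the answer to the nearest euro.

EV charger: 4650 W × 9.2 h = 42,780 Wh = 42.78 kWh
LED light strip: 10.8 W × 13 h = 140 Wh = 0.1404 kWh
aquarium pump: 18.8 W × 3.48 h = 65 Wh = 0.06542 kWh
ceiling fan: 28.3 W × 9.5 h = 269 Wh = 0.2689 kWh
dehumidifier: 366 W × 9.7 h = 3,550 Wh = 3.55 kWh
Total energy = 42.78 + 0.1404 + 0.06542 + 0.2689 + 3.55 = 46.8 kWh
Cost = 46.8 kWh × €0.272 = €12.73 ≈ €13

€13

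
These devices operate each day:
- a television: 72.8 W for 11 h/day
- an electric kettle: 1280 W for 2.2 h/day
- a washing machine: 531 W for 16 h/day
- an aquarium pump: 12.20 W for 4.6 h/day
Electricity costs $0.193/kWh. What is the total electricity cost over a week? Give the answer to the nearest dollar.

television: 72.8 W × 11 h × 7 d = 5,606 Wh = 5.606 kWh
electric kettle: 1280 W × 2.2 h × 7 d = 19,712 Wh = 19.71 kWh
washing machine: 531 W × 16 h × 7 d = 59,472 Wh = 59.47 kWh
aquarium pump: 12.20 W × 4.6 h × 7 d = 393 Wh = 0.3928 kWh
Total energy = 5.606 + 19.71 + 59.47 + 0.3928 = 85.18 kWh
Cost = 85.18 kWh × $0.193 = $16.44 ≈ $16

$16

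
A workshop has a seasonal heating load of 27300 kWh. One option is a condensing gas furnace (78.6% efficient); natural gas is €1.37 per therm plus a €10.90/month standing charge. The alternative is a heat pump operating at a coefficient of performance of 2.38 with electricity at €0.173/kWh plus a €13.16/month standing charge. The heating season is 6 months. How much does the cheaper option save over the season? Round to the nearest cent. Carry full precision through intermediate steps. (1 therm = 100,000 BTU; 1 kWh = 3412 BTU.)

€374.41

Heat load = 27300 kWh × 3412 = 93,147,600 BTU
Gas: input = 93,147,600 / 0.786 = 118,508,397 BTU = 1,185 therm → 1,185 × €1.37 = €1,623.57; + 6 × €10.90 standing = €1,688.97
Heat pump: 93,147,600 BTU / 3412 = 27,300 kWh heat; / 2.38 = 11,470 kWh in → × €0.173 = €1,984.41; + 6 × €13.16 standing = €2,063.37
Difference = |€1,688.97 − €2,063.37| = €374.41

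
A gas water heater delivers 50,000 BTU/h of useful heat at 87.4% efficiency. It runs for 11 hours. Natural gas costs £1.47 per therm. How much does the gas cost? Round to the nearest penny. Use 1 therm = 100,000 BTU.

£9.25

Heat delivered = 50,000 BTU/h × 11 h = 550,000 BTU
Gas input = 550,000 / 0.874 = 629,291 BTU
= 629,291 / 100,000 = 6.293 therm
Cost = 6.293 × £1.47/therm = £9.25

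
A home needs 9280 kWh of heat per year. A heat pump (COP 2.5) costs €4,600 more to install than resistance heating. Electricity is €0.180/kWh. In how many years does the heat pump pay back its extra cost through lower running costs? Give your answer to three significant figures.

Resistance: 9280 kWh × €0.180 = €1,670.40/yr
Heat pump: 9280 / 2.5 = 3712 kWh in → × €0.180 = €668.16/yr
Annual savings = €1,002.24
Payback = €4,600 / €1,002.24 = 4.59 years

4.59 years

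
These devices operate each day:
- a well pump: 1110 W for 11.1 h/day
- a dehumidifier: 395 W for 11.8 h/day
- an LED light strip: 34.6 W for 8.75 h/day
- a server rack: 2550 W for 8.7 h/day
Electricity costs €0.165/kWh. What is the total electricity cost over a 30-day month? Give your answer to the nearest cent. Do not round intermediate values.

€195.38

well pump: 1110 W × 11.1 h × 30 d = 369,630 Wh = 369.6 kWh
dehumidifier: 395 W × 11.8 h × 30 d = 139,830 Wh = 139.8 kWh
LED light strip: 34.6 W × 8.75 h × 30 d = 9,082 Wh = 9.082 kWh
server rack: 2550 W × 8.7 h × 30 d = 665,550 Wh = 665.5 kWh
Total energy = 369.6 + 139.8 + 9.082 + 665.5 = 1,184 kWh
Cost = 1,184 kWh × €0.165 = €195.38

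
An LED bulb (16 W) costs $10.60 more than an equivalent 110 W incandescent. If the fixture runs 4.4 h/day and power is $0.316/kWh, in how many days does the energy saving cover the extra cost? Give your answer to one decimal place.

81.1 days

Power saved = 110 − 16 = 94 W
Daily energy saved = 94 W × 4.4 h = 413.6 Wh = 0.4136 kWh
Daily savings = 0.4136 × $0.316 = $0.1307
Payback = $10.60 / $0.1307 per day = 81.1 days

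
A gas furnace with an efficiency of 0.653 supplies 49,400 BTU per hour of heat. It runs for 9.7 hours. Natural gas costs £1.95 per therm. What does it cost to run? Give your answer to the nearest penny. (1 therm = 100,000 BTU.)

£14.31

Heat delivered = 49,400 BTU/h × 9.7 h = 479,180 BTU
Gas input = 479,180 / 0.653 = 733,813 BTU
= 733,813 / 100,000 = 7.338 therm
Cost = 7.338 × £1.95/therm = £14.31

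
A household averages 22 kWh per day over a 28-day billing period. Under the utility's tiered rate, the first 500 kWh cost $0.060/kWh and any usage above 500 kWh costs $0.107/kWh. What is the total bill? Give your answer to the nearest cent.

$42.41

Usage = 22 kWh/day × 28 days = 616 kWh
First 500 kWh × $0.060 = $30.00
Remaining 116 kWh × $0.107 = $12.41
Total = $42.41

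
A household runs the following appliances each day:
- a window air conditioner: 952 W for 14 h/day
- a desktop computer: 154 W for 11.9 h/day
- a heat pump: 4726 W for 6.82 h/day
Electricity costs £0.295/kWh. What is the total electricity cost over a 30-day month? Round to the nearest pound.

£419

window air conditioner: 952 W × 14 h × 30 d = 399,840 Wh = 399.8 kWh
desktop computer: 154 W × 11.9 h × 30 d = 54,978 Wh = 54.98 kWh
heat pump: 4726 W × 6.82 h × 30 d = 966,940 Wh = 966.9 kWh
Total energy = 399.8 + 54.98 + 966.9 = 1,422 kWh
Cost = 1,422 kWh × £0.295 = £419.42 ≈ £419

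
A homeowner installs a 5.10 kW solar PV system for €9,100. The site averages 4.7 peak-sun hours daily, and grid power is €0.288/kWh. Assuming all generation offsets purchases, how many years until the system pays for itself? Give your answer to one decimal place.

Daily generation = 5.10 kW × 4.7 h = 23.97 kWh
Annual generation = 23.97 × 365 = 8749 kWh
Annual savings = 8749 × €0.288 = €2,519.73
Payback = €9,100 / €2,519.73 = 3.61 years

3.6 years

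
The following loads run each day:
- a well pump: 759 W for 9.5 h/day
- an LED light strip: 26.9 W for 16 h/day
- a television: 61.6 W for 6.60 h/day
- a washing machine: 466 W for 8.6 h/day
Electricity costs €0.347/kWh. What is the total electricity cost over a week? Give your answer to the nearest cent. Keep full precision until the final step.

€29.28

well pump: 759 W × 9.5 h × 7 d = 50,474 Wh = 50.47 kWh
LED light strip: 26.9 W × 16 h × 7 d = 3,013 Wh = 3.013 kWh
television: 61.6 W × 6.60 h × 7 d = 2,846 Wh = 2.846 kWh
washing machine: 466 W × 8.6 h × 7 d = 28,053 Wh = 28.05 kWh
Total energy = 50.47 + 3.013 + 2.846 + 28.05 = 84.39 kWh
Cost = 84.39 kWh × €0.347 = €29.28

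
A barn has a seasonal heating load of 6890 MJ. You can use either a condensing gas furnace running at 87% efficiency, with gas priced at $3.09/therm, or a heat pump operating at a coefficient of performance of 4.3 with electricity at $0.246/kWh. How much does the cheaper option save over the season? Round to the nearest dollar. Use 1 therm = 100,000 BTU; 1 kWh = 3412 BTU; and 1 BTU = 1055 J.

$122

Heat load = 6890 MJ = 6,890,000,000 J / 1055 = 6,530,806 BTU
Gas: input = 6,530,806 / 0.87 = 7,506,673 BTU = 75.07 therm → 75.07 × $3.09 = $231.96
Heat pump: 6,530,806 BTU / 3412 = 1,914 kWh heat; / 4.3 = 445.1 kWh in → × $0.246 = $109.50
Difference = |$231.96 − $109.50| = $122.45 ≈ $122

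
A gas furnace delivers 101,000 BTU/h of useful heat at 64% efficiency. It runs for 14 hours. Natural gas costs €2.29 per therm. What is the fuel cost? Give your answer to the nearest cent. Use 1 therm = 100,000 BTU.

Heat delivered = 101,000 BTU/h × 14 h = 1,414,000 BTU
Gas input = 1,414,000 / 0.64 = 2,209,375 BTU
= 2,209,375 / 100,000 = 22.09 therm
Cost = 22.09 × €2.29/therm = €50.59

€50.59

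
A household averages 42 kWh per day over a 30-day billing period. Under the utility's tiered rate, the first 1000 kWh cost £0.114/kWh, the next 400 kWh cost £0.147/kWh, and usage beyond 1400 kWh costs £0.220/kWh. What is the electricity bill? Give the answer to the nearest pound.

Usage = 42 kWh/day × 30 days = 1260 kWh
First 1000 kWh × £0.114 = £114.00
Next 260 kWh × £0.147 = £38.22
Remaining tier: 0 kWh (not reached)
Total = £152.22 ≈ £152

£152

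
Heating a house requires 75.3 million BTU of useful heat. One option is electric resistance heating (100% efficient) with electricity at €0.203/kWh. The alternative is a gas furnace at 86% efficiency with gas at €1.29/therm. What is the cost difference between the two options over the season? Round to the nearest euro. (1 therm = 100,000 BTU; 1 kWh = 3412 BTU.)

Heat load = 75.3 × 10⁶ BTU = 75,300,000 BTU
Gas: input = 75,300,000 / 0.860 = 87,558,140 BTU = 875.6 therm → 875.6 × €1.29 = €1,129.50
Electric: 75,300,000 BTU / 3412 = 22,070 kWh → × €0.203 = €4,480.04
Difference = |€1,129.50 − €4,480.04| = €3,350.54 ≈ €3351

€3351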